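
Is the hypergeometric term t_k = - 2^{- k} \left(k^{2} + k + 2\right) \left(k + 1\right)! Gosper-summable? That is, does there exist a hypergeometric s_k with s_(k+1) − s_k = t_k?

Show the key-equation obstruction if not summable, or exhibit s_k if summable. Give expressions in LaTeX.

Yes. s_k = - 2^{1 - k} k \left(k + 1\right)!.

The ratio is (k + 2)*(k + (k + 1)**2 + 3)/(2*(k**2 + k + 2)).
A = k/2 + 1, B = 1, C = k**2 + k + 2.
Need (k/2 + 1)·f(k+1) − (1)·f(k) = k**2 + k + 2.
d = 1 from the (1,0,2) case.
Solve for f: f(k) = 2*k (degree 1 ≤ 1).
Certificate R = B(k−1)f/C = 2*k/(k**2 + k + 2) gives s_k = -2**(1 - k)*k*factorial(k + 1).
s_(k+1) − s_k = -(k**2 + k + 2)*factorial(k + 1)/2**k = t_k.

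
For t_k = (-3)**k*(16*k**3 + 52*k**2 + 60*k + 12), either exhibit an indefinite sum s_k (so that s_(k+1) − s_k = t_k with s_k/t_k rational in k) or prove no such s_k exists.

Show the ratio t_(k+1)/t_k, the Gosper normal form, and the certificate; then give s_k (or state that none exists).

s_k = (-3)**k*(-4*k**3 - 4*k**2 + 3)

t_(k+1)/t_k = 3*(-4*k**3 - 25*k**2 - 53*k - 35)/(4*k**3 + 13*k**2 + 15*k + 3).
A = -3, B = 1, C = k**3 + 13*k**2/4 + 15*k/4 + 3/4.
Key eq: (-3)·f(k+1) = (1)·f(k) + (k**3 + 13*k**2/4 + 15*k/4 + 3/4).
Degrees (0,0,3) ⇒ d ≤ 3.
Solving with deg f ≤ 3: f(k) = -(4*k**3 + 4*k**2 - 3)/16.
R(k) = B(k−1)·f(k)/C(k) = -(4*k**3 + 4*k**2 - 3)/(4*(4*k + 1)*(k**2 + 3*k + 3)); s_k = R·t_k = (-3)**k*(-4*k**3 - 4*k**2 + 3).
s_(k+1) − s_k = (-3)**k*(16*k**3 + 52*k**2 + 60*k + 12) = t_k.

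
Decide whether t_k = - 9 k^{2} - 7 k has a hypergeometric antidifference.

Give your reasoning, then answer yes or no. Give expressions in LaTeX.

Yes. s_k = k \left(- 3 k^{2} + k + 2\right).

r(k) = (9*k**2 + 25*k + 16)/(k*(9*k + 7)) after simplifying.
A = 1, B = 1, C = k**2 + 7*k/9.
Key eq: (1)·f(k+1) = (1)·f(k) + (k**2 + 7*k/9).
deg f ≤ 3 (via 0,0,2).
Solve for f: f(k) = k*(k - 1)*(3*k + 2)/9 (degree 3 ≤ 3).
R(k) = B(k−1)·f(k)/C(k) = (k - 1)*(3*k + 2)/(9*k + 7); s_k = R·t_k = k*(-3*k**2 + k + 2).
Δs = k*(-9*k - 7), as required.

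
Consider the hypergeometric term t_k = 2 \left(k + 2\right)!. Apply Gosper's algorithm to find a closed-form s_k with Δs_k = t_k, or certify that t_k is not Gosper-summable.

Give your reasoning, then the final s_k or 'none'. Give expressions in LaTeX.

Compute t_(k+1)/t_k: get k + 3.
So A=k + 3 and B=1, with C=1.
Need (k + 3)·f(k+1) − (1)·f(k) = 1.
Bound: deg f ≤ -1.
d = -1 < 0 ⇒ no nonzero polynomial f; not summable.

no hypergeometric antidifference exists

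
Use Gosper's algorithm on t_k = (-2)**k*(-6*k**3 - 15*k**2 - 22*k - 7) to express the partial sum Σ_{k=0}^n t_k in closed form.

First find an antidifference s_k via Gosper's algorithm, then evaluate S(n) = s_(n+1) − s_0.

S(n) = -4*(-2)**n*n**3 - 14*(-2)**n*n**2 - 20*(-2)**n*n - 8*(-2)**n + 1

The ratio is 2*(-6*k**3 - 33*k**2 - 70*k - 50)/(6*k**3 + 15*k**2 + 22*k + 7).
Gosper form: A/B · C(k+1)/C(k) with A=-2, B=1, C=k**3 + 5*k**2/2 + 11*k/3 + 7/6.
Set up (-2)·f(k+1) − (1)·f(k) − (k**3 + 5*k**2/2 + 11*k/3 + 7/6) = 0.
From deg A=0, deg B=0, deg C=3: d=3.
Solve for f: f(k) = -(2*k**3 + k**2 + 2*k - 1)/6 (degree 3 ≤ 3).
Certificate R = B(k−1)f/C = -(2*k**3 + k**2 + 2*k - 1)/(6*k**3 + 15*k**2 + 22*k + 7) gives s_k = (-2)**k*(2*k**3 + k**2 + 2*k - 1).
s_(k+1) − s_k = (-2)**k*(-6*k**3 - 15*k**2 - 22*k - 7) = t_k.
s_(n+1) = (-2)**(n + 1)*(2*n**3 + 7*n**2 + 10*n + 4) and s_(0) = -1, so S(n) = -4*(-2)**n*n**3 - 14*(-2)**n*n**2 - 20*(-2)**n*n - 8*(-2)**n + 1.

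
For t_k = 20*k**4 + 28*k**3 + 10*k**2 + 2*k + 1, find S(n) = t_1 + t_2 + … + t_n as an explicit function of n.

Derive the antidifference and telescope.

S(n) = n*(4*n**4 + 17*n**3 + 24*n**2 + 13*n + 3)

Step 1: r(k) = (20*k**4 + 108*k**3 + 214*k**2 + 186*k + 61)/(20*k**4 + 28*k**3 + 10*k**2 + 2*k + 1).
Gosper form: A/B · C(k+1)/C(k) with A=1, B=1, C=k**4 + 7*k**3/5 + k**2/2 + k/10 + 1/20.
Key eq: (1)·f(k+1) = (1)·f(k) + (k**4 + 7*k**3/5 + k**2/2 + k/10 + 1/20).
d = 5 from the (0,0,4) case.
A polynomial solution: f(k) = k*(4*k**4 - 3*k**3 - 4*k**2 + 3*k + 1)/20.
Certificate R = B(k−1)f/C = k*(4*k**4 - 3*k**3 - 4*k**2 + 3*k + 1)/(20*k**4 + 28*k**3 + 10*k**2 + 2*k + 1) gives s_k = k*(4*k**4 - 3*k**3 - 4*k**2 + 3*k + 1).
s_(k+1) − s_k = 20*k**4 + 28*k**3 + 10*k**2 + 2*k + 1 = t_k.
Evaluate: s_(n+1) = 4*n**5 + 17*n**4 + 24*n**3 + 13*n**2 + 3*n + 1; subtract s_(1) = 1 ⇒ S(n) = n*(4*n**4 + 17*n**3 + 24*n**2 + 13*n + 3).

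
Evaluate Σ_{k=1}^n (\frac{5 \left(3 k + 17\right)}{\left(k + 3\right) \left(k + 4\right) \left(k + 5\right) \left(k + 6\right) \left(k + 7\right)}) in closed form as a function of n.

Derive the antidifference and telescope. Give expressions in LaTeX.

t_(k+1)/t_k = (k + 3)*(3*k + 20)/((k + 8)*(3*k + 17)).
So A=k + 3 and B=k + 8, with C=k + 17/3.
Set up (k + 3)·f(k+1) − (k + 7)·f(k) − (k + 17/3) = 0.
Degrees (1,1,1) ⇒ d ≤ 4.
A polynomial solution: f(k) = k*(k + 5)*(k**2 + 13*k + 54)/216.
Get s_k = R·t_k = 5*k*(k**2 + 13*k + 54)/(72*(k**3 + 13*k**2 + 54*k + 72)) with R(k) = B(k−1)f(k)/C(k) = k*(k + 5)*(k + 7)*(k**2 + 13*k + 54)/(72*(3*k + 17)).
Δs = 5*(3*k + 17)/(k**5 + 25*k**4 + 245*k**3 + 1175*k**2 + 2754*k + 2520), as required.
s_(n+1) = 5*(n**3 + 16*n**2 + 83*n + 68)/(72*(n**3 + 16*n**2 + 83*n + 140)) and s_(1) = 17/504, so S(n) = n*(n**2 + 16*n + 83)/(28*(n**3 + 16*n**2 + 83*n + 140)).

S(n) = \frac{n \left(n^{2} + 16 n + 83\right)}{28 \left(n^{3} + 16 n^{2} + 83 n + 140\right)}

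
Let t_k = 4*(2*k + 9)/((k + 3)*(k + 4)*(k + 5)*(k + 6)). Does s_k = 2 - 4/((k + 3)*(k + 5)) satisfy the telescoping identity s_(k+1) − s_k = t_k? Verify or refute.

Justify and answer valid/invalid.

s_(k+1) = 2 - 4/((k + 4)*(k + 6))
s_(k+1) − s_k = 4*(2*k + 9)/(k**4 + 18*k**3 + 119*k**2 + 342*k + 360)
(s_(k+1) − s_k) − t_k = 0

Valid — Δs_k = t_k.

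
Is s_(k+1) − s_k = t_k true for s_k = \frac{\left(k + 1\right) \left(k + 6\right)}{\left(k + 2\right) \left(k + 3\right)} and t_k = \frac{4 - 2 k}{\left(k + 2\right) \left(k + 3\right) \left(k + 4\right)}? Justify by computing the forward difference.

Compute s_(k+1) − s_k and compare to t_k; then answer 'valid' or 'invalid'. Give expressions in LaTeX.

s_(k+1) = (k + 2)*(k + 7)/((k + 3)*(k + 4))
s_(k+1) − s_k = 2*(2 - k)/(k**3 + 9*k**2 + 26*k + 24)
(s_(k+1) − s_k) − t_k = 0

Valid: the claim telescopes to t_k.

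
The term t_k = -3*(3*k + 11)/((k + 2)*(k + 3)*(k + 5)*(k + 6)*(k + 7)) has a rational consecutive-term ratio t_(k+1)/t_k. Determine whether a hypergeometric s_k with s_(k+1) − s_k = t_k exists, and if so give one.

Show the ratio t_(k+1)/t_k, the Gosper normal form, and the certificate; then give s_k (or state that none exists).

s_k = k*(-k**2 - 13*k - 52)/(20*(k**3 + 13*k**2 + 52*k + 60))

Step 1: r(k) = (k + 2)*(k + 5)*(3*k + 14)/((k + 4)*(k + 8)*(3*k + 11)).
Take A(k)=k + 2, B(k)=k + 8, C(k)=k**2 + 23*k/3 + 44/3.
Need (k + 2)·f(k+1) − (k + 7)·f(k) = k**2 + 23*k/3 + 44/3.
Degrees (1,1,2) ⇒ d ≤ 5.
A polynomial solution: f(k) = k*(k + 3)*(k + 4)*(k**2 + 13*k + 52)/180.
Get s_k = R·t_k = k*(-k**2 - 13*k - 52)/(20*(k**3 + 13*k**2 + 52*k + 60)) with R(k) = B(k−1)f(k)/C(k) = k*(k + 3)*(k + 7)*(k**2 + 13*k + 52)/(60*(3*k + 11)).
s_(k+1) − s_k = 3*(-3*k - 11)/(k**5 + 23*k**4 + 203*k**3 + 853*k**2 + 1692*k + 1260) = t_k.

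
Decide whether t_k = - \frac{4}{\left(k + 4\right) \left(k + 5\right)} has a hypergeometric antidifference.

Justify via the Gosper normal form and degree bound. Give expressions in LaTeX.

Step 1: r(k) = (k + 4)/(k + 6).
Gosper form: A/B · C(k+1)/C(k) with A=k + 4, B=k + 6, C=1.
Solve (k + 4)·f(k+1) − (k + 5)·f(k) = 1.
From deg A=1, deg B=1, deg C=0: d=1.
Solving with deg f ≤ 1: f(k) = k/4.
So s_k = (B(k−1)f/C)·t_k = (k*(k + 5)/4)·t_k = -k/(k + 4).
Check: Δs_k = -4/(k**2 + 9*k + 20). ✓

Yes. s_k = - \frac{k}{k + 4}.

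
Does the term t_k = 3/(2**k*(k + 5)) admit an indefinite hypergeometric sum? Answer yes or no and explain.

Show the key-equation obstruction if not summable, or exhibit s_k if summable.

No — key equation has no polynomial f.

Compute t_(k+1)/t_k: get (k + 5)/(2*(k + 6)).
So A=k/2 + 5/2 and B=k + 6, with C=1.
Need (k/2 + 5/2)·f(k+1) − (k + 5)·f(k) = 1.
Degrees (1,1,0) ⇒ d ≤ -1.
d = -1 < 0 ⇒ no nonzero polynomial f; not summable.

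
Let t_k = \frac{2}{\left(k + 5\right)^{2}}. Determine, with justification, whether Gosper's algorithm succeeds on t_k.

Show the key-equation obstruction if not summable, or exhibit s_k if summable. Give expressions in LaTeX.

Step 1: r(k) = (k + 5)**2/(k + 6)**2.
Normal form (A,B,C) = (k**2 + 10*k + 25, k**2 + 12*k + 36, 1).
Need (k**2 + 10*k + 25)·f(k+1) − (k**2 + 10*k + 25)·f(k) = 1.
Degrees (2,2,0) ⇒ d ≤ 0.
Generic f = c0 gives residual -1; -1 = 0 cannot hold, so t_k is not Gosper-summable.

No — key equation has no polynomial f.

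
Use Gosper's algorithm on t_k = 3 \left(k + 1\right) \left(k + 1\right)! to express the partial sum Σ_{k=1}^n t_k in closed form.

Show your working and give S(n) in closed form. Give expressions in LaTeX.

S(n) = 3 \left(n + 2\right)! - 6

Step 1: r(k) = (k + 2)**2/(k + 1).
A = k + 2, B = 1, C = k + 1.
Solve (k + 2)·f(k+1) − (1)·f(k) = k + 1.
Bound: deg f ≤ 0.
Match coefficients ⇒ f(k) = 1.
Get s_k = R·t_k = 3*factorial(k + 1) with R(k) = B(k−1)f(k)/C(k) = 1/(k + 1).
Check: Δs_k = 3*(k + 1)*factorial(k + 1). ✓
Σ_(k=1)^n t_k = s_(n+1) − s_(1) = (3*factorial(n + 2)) − (6), i.e. 3*factorial(n + 2) - 6.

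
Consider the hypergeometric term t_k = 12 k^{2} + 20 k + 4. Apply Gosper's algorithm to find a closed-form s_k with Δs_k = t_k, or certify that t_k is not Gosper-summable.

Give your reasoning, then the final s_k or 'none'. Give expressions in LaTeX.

s_k = 4 k \left(k^{2} + k - 1\right)

Compute t_(k+1)/t_k: get (3*k**2 + 11*k + 9)/(3*k**2 + 5*k + 1).
A = 1, B = 1, C = k**2 + 5*k/3 + 1/3.
Need (1)·f(k+1) − (1)·f(k) = k**2 + 5*k/3 + 1/3.
d = 3 from the (0,0,2) case.
Solving with deg f ≤ 3: f(k) = k*(k**2 + k - 1)/3.
Then R = B(k−1)f/C = k*(k**2 + k - 1)/(3*k**2 + 5*k + 1), so s_k = R(k)·t_k = 4*k*(k**2 + k - 1).
Δs = 12*k**2 + 20*k + 4, as required.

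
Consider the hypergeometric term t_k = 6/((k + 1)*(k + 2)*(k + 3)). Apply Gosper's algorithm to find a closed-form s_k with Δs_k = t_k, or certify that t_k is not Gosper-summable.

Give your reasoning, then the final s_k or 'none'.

The ratio is (k + 1)/(k + 4).
So A=k + 1 and B=k + 4, with C=1.
Solve (k + 1)·f(k+1) − (k + 3)·f(k) = 1.
deg f ≤ 2 (via 1,1,0).
Match coefficients ⇒ f(k) = k*(k + 3)/4.
Get s_k = R·t_k = 3*k*(k + 3)/(2*(k + 1)*(k + 2)) with R(k) = B(k−1)f(k)/C(k) = k*(k + 3)**2/4.
Δs = 6/(k**3 + 6*k**2 + 11*k + 6), as required.

s_k = 3*k*(k + 3)/(2*(k + 1)*(k + 2))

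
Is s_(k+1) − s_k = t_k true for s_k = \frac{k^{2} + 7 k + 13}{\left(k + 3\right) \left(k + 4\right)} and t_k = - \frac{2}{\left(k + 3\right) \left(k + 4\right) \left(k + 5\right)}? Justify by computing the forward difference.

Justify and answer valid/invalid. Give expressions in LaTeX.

s_(k+1) = (7*k + (k + 1)**2 + 20)/((k + 4)*(k + 5))
s_(k+1) − s_k = -2/(k**3 + 12*k**2 + 47*k + 60)
(s_(k+1) − s_k) − t_k = 0

valid (s_(k+1) − s_k reduces to t_k)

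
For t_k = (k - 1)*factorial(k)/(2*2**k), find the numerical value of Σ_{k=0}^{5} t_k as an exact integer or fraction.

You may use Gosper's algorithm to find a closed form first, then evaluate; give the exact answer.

Σ = 41/4

t_(k+1)/t_k = k*(k + 1)/(2*(k - 1)).
Take A(k)=k/2 + 1/2, B(k)=1, C(k)=k - 1.
Solve (k/2 + 1/2)·f(k+1) − (1)·f(k) = k - 1.
d = 0 from the (1,0,1) case.
Coefficient equations give f(k) = 2.
Then R = B(k−1)f/C = 2/(k - 1), so s_k = R(k)·t_k = factorial(k)/2**k.
Check: Δs_k = (k - 1)*factorial(k)/(2*2**k). ✓
Evaluate s at k=6 and k=0: 45/4 and 1; difference 41/4.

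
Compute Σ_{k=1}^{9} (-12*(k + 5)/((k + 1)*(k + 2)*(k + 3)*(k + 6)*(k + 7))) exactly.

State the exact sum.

The ratio is (k + 1)*(k + 6)**2/((k + 4)*(k + 5)*(k + 8)).
Gosper form: A/B · C(k+1)/C(k) with A=k + 1, B=k + 8, C=k**3 + 14*k**2 + 65*k + 100.
Need (k + 1)·f(k+1) − (k + 7)·f(k) = k**3 + 14*k**2 + 65*k + 100.
deg f ≤ 6 (via 1,1,3).
Solve for f: f(k) = k*(k + 3)*(k + 4)**2*(k + 5)**2/36 (degree 6 ≤ 6).
Then R = B(k−1)f/C = k*(k + 3)*(k + 4)*(k + 7)/36, so s_k = R(k)·t_k = k*(-k**2 - 9*k - 20)/(3*(k**3 + 9*k**2 + 20*k + 12)).
Δs = 12*(-k - 5)/(k**5 + 19*k**4 + 131*k**3 + 401*k**2 + 540*k + 252), as required.
Sum = s_(10) − s_(1); s_(10) = -175/528, s_(1) = -5/21 ⇒ -115/1232.

Σ = -115/1232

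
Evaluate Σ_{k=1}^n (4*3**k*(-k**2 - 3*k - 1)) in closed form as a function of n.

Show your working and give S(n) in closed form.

S(n) = -6*3**n*n**2 - 12*3**n*n - 3*3**n + 3

Step 1: r(k) = 3*(k**2 + 5*k + 5)/(k**2 + 3*k + 1).
Take A(k)=3, B(k)=1, C(k)=k**2 + 3*k + 1.
f must satisfy (3)·f(k+1) − (1)·f(k) = k**2 + 3*k + 1.
From deg A=0, deg B=0, deg C=2: d=2.
A polynomial solution: f(k) = (2*k**2 - 1)/4.
Certificate R = B(k−1)f/C = (2*k**2 - 1)/(4*(k**2 + 3*k + 1)) gives s_k = 3**k*(1 - 2*k**2).
Check: Δs_k = 4*3**k*(-k**2 - 3*k - 1). ✓
Evaluate: s_(n+1) = 3**(n + 1)*(-2*n**2 - 4*n - 1); subtract s_(1) = -3 ⇒ S(n) = -6*3**n*n**2 - 12*3**n*n - 3*3**n + 3.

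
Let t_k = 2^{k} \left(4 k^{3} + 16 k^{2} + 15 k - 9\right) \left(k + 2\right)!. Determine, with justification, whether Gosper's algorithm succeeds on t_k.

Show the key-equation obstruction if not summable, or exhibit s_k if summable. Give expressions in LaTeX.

Ratio r(k) = 2*(4*k**4 + 40*k**3 + 143*k**2 + 203*k + 78)/(4*k**3 + 16*k**2 + 15*k - 9).
A = 2*k + 6, B = 1, C = k**3 + 4*k**2 + 15*k/4 - 9/4.
Set up (2*k + 6)·f(k+1) − (1)·f(k) − (k**3 + 4*k**2 + 15*k/4 - 9/4) = 0.
Bound: deg f ≤ 2.
Match coefficients ⇒ f(k) = (k + 1)*(2*k - 3)/4.
R(k) = B(k−1)·f(k)/C(k) = (k + 1)*(2*k - 3)/(4*k**3 + 16*k**2 + 15*k - 9); s_k = R·t_k = 2**k*(k + 1)*(2*k - 3)*factorial(k + 2).
s_(k+1) − s_k = 2**k*(4*k**3 + 16*k**2 + 15*k - 9)*factorial(k + 2) = t_k.

Yes. s_k = 2^{k} \left(k + 1\right) \left(2 k - 3\right) \left(k + 2\right)!.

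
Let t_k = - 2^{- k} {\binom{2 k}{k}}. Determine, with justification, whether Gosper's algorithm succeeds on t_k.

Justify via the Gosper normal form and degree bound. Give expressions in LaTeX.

Step 1: r(k) = (2*k + 1)/(k + 1).
A = 2*k + 1, B = k + 1, C = 1.
Key eq: (2*k + 1)·f(k+1) = (k)·f(k) + (1).
d = -1 from the (1,1,0) case.
Bound -1 < 0, so the key equation has no polynomial solution.

No — t_k has no hypergeometric antidifference.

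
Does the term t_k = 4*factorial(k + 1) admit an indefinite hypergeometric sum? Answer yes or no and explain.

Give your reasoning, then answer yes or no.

Compute t_(k+1)/t_k: get k + 2.
So A=k + 2 and B=1, with C=1.
Key eq: (k + 2)·f(k+1) = (1)·f(k) + (1).
Bound: deg f ≤ -1.
Bound -1 < 0, so the key equation has no polynomial solution.

No — t_k has no hypergeometric antidifference.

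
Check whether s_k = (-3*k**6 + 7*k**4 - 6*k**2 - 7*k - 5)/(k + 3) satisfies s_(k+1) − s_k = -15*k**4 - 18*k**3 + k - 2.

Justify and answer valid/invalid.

s_(k+1) = (-7*k - 3*(k + 1)**6 + 7*(k + 1)**4 - 6*(k + 1)**2 - 12)/(k + 4)
s_(k+1) − s_k = (-15*k**6 - 99*k**5 - 174*k**4 - 99*k**3 - 5*k**2 - 8*k - 22)/(k**2 + 7*k + 12)
(s_(k+1) − s_k) − t_k = 2*(12*k**5 + 66*k**4 + 58*k**3 - 5*k**2 - 3*k + 1)/(k**2 + 7*k + 12)

Invalid: residual 2*(12*k**5 + 66*k**4 + 58*k**3 - 5*k**2 - 3*k + 1)/(k**2 + 7*k + 12) ≠ 0.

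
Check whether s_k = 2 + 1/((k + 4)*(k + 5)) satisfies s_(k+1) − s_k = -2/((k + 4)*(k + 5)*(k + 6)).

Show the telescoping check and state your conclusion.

s_(k+1) = 2 + 1/((k + 5)*(k + 6))
s_(k+1) − s_k = -2/(k**3 + 15*k**2 + 74*k + 120)
(s_(k+1) − s_k) − t_k = 0

Valid — Δs_k = t_k.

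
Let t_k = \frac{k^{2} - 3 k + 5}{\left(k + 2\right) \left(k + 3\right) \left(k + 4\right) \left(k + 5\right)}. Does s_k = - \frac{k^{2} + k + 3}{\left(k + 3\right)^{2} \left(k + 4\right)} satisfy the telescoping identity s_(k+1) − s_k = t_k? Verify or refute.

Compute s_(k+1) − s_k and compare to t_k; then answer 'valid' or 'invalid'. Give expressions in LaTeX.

Invalid: residual \frac{2 \left(- k^{3} - 3 k^{2} - 2 k - 15\right)}{k^{6} + 21 k^{5} + 181 k^{4} + 819 k^{3} + 2050 k^{2} + 2688 k + 1440} ≠ 0.

s_(k+1) = (-k - (k + 1)**2 - 4)/((k + 4)**2*(k + 5))
s_(k+1) − s_k = (k**3 - 10*k + 15)/(k**5 + 19*k**4 + 143*k**3 + 533*k**2 + 984*k + 720)
(s_(k+1) − s_k) − t_k = 2*(-k**3 - 3*k**2 - 2*k - 15)/(k**6 + 21*k**5 + 181*k**4 + 819*k**3 + 2050*k**2 + 2688*k + 1440)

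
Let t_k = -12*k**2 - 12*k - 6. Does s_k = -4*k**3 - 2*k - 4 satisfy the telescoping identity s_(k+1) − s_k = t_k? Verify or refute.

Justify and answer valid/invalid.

s_(k+1) = -2*k - 4*(k + 1)**3 - 6
s_(k+1) − s_k = -12*k**2 - 12*k - 6
(s_(k+1) − s_k) − t_k = 0

valid (s_(k+1) − s_k reduces to t_k)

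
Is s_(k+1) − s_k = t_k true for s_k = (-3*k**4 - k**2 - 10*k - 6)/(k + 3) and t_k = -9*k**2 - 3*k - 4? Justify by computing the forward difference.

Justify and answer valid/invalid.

Invalid: residual 6*(2*k**3 + 11*k**2 + 3*k + 2)/(k**2 + 7*k + 12) ≠ 0.

s_(k+1) = (-10*k - 3*(k + 1)**4 - (k + 1)**2 - 16)/(k + 4)
s_(k+1) − s_k = (-9*k**4 - 54*k**3 - 67*k**2 - 46*k - 36)/(k**2 + 7*k + 12)
(s_(k+1) − s_k) − t_k = 6*(2*k**3 + 11*k**2 + 3*k + 2)/(k**2 + 7*k + 12)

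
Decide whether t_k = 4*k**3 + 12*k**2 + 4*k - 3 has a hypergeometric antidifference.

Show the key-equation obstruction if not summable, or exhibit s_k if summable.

Yes. s_k = k*(k**3 + 2*k**2 - 3*k - 3).

t_(k+1)/t_k = (4*k**3 + 24*k**2 + 40*k + 17)/(4*k**3 + 12*k**2 + 4*k - 3).
Gosper form: A/B · C(k+1)/C(k) with A=1, B=1, C=k**3 + 3*k**2 + k - 3/4.
Need (1)·f(k+1) − (1)·f(k) = k**3 + 3*k**2 + k - 3/4.
Bound: deg f ≤ 4.
A polynomial solution: f(k) = k*(k**3 + 2*k**2 - 3*k - 3)/4.
Certificate R = B(k−1)f/C = k*(k**3 + 2*k**2 - 3*k - 3)/(4*k**3 + 12*k**2 + 4*k - 3) gives s_k = k*(k**3 + 2*k**2 - 3*k - 3).
Check: Δs_k = 4*k**3 + 12*k**2 + 4*k - 3. ✓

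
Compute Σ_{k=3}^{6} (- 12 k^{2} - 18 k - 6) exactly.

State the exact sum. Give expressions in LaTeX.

Σ = -1380

Compute t_(k+1)/t_k: get (2*k**2 + 7*k + 6)/(2*k**2 + 3*k + 1).
So A=1 and B=1, with C=k**2 + 3*k/2 + 1/2.
Key eq: (1)·f(k+1) = (1)·f(k) + (k**2 + 3*k/2 + 1/2).
deg f ≤ 3 (via 0,0,2).
Coefficient equations give f(k) = k*(k + 1)*(4*k - 1)/12.
So s_k = (B(k−1)f/C)·t_k = (k*(4*k - 1)/(6*(2*k + 1)))·t_k = k*(-4*k**2 - 3*k + 1).
s_(k+1) − s_k = -12*k**2 - 18*k - 6 = t_k.
Evaluate s at k=7 and k=3: -1512 and -132; difference -1380.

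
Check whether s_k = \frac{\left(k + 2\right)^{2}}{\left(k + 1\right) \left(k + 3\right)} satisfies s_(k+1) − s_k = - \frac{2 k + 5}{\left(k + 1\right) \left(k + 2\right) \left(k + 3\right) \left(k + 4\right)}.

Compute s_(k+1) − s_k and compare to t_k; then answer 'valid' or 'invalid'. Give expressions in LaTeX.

valid; difference matches t_k

s_(k+1) = (k + 3)**2/((k + 2)*(k + 4))
s_(k+1) − s_k = (-2*k - 5)/(k**4 + 10*k**3 + 35*k**2 + 50*k + 24)
(s_(k+1) − s_k) − t_k = 0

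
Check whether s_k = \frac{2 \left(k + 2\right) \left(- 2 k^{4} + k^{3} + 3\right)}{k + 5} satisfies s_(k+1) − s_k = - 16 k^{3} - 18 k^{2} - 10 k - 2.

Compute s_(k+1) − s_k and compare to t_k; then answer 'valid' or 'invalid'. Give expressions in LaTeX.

Invalid: residual \frac{12 \left(3 k^{4} + 25 k^{3} + 25 k^{2} + 13 k + 4\right)}{k^{2} + 11 k + 30} ≠ 0.

s_(k+1) = 2*(k + 3)*(-2*(k + 1)**4 + (k + 1)**3 + 3)/(k + 6)
s_(k+1) − s_k = 2*(-8*k**5 - 79*k**4 - 194*k**3 - 176*k**2 - 83*k - 6)/(k**2 + 11*k + 30)
(s_(k+1) − s_k) − t_k = 12*(3*k**4 + 25*k**3 + 25*k**2 + 13*k + 4)/(k**2 + 11*k + 30)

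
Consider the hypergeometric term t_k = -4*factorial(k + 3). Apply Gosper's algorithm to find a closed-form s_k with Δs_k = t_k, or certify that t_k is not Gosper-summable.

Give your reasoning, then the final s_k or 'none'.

none — t_k is not Gosper-summable

r(k) = k + 4 after simplifying.
So A=k + 4 and B=1, with C=1.
Set up (k + 4)·f(k+1) − (1)·f(k) − (1) = 0.
d = -1 from the (1,0,0) case.
Negative degree bound (-1): no f exists, t_k not Gosper-summable.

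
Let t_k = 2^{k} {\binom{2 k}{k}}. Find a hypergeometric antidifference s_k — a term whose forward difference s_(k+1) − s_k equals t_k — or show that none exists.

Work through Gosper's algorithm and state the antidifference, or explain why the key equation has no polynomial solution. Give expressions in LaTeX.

Step 1: r(k) = 4*(2*k + 1)/(k + 1).
A = 8*k + 4, B = k + 1, C = 1.
f must satisfy (8*k + 4)·f(k+1) − (k)·f(k) = 1.
deg f ≤ -1 (via 1,1,0).
deg f ≤ -1 is impossible — no certificate.

not Gosper-summable; s_k does not exist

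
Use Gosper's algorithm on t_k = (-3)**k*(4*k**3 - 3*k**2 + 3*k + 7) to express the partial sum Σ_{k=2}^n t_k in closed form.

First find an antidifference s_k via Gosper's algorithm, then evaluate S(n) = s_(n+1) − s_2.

Compute t_(k+1)/t_k: get 3*(-4*k**3 - 9*k**2 - 9*k - 11)/(4*k**3 - 3*k**2 + 3*k + 7).
Normal form (A,B,C) = (-3, 1, k**3 - 3*k**2/4 + 3*k/4 + 7/4).
Solve (-3)·f(k+1) − (1)·f(k) = k**3 - 3*k**2/4 + 3*k/4 + 7/4.
deg f ≤ 3 (via 0,0,3).
Match coefficients ⇒ f(k) = -(k**3 - 3*k**2 + 3*k + 1)/4.
R(k) = B(k−1)·f(k)/C(k) = -(k**3 - 3*k**2 + 3*k + 1)/(4*k**3 - 3*k**2 + 3*k + 7); s_k = R·t_k = (-3)**k*(-k**3 + 3*k**2 - 3*k - 1).
Verify: (-3)**k*(4*k**3 - 3*k**2 + 3*k + 7) matches t_k.
Σ_(k=2)^n t_k = s_(n+1) − s_(2) = (3*(-3)**n*(n**3 + 2)) − (-27), i.e. 3*(-3)**n*n**3 + 6*(-3)**n + 27.

S(n) = 3*(-3)**n*n**3 + 6*(-3)**n + 27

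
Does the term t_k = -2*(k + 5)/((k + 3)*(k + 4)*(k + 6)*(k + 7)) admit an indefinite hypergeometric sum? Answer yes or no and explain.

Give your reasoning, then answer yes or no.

Compute t_(k+1)/t_k: get (k + 3)*(k + 6)**2/((k + 5)**2*(k + 8)).
Factor: A=k + 3; B=k + 8; C=k**2 + 10*k + 25.
Set up (k + 3)·f(k+1) − (k + 7)·f(k) − (k**2 + 10*k + 25) = 0.
Bound: deg f ≤ 4.
Solving with deg f ≤ 4: f(k) = k*(k + 4)*(k + 5)*(k + 9)/36.
So s_k = (B(k−1)f/C)·t_k = (k*(k + 4)*(k + 7)*(k + 9)/(36*(k + 5)))·t_k = k*(-k - 9)/(18*(k**2 + 9*k + 18)).
Verify: 2*(-k - 5)/(k**4 + 20*k**3 + 145*k**2 + 450*k + 504) matches t_k.

Yes. s_k = k*(-k - 9)/(18*(k**2 + 9*k + 18)).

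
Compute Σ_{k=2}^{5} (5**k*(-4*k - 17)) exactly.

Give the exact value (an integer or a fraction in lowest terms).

t_(k+1)/t_k = 5*(4*k + 21)/(4*k + 17).
A = 5, B = 1, C = k + 17/4.
Key eq: (5)·f(k+1) = (1)·f(k) + (k + 17/4).
From deg A=0, deg B=0, deg C=1: d=1.
A polynomial solution: f(k) = (k + 3)/4.
R(k) = B(k−1)·f(k)/C(k) = (k + 3)/(4*k + 17); s_k = R·t_k = 5**k*(-k - 3).
Check: Δs_k = 5**k*(-4*k - 17). ✓
Telescoping: Σ = s_(6) − s_(2) = -140625 − (-125) = -140500.

Σ = -140500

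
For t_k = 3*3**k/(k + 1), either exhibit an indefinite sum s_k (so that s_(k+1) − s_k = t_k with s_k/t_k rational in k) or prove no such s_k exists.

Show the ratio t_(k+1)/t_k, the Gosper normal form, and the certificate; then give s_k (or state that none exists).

r(k) = 3*(k + 1)/(k + 2) after simplifying.
Gosper form: A/B · C(k+1)/C(k) with A=3*k + 3, B=k + 2, C=1.
Solve (3*k + 3)·f(k+1) − (k + 1)·f(k) = 1.
deg f ≤ -1 (via 1,1,0).
d = -1 < 0 ⇒ no nonzero polynomial f; not summable.

none — t_k is not Gosper-summable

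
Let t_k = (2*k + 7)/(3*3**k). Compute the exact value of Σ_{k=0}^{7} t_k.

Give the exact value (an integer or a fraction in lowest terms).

t_(k+1)/t_k = (2*k + 9)/(3*(2*k + 7)).
Normal form (A,B,C) = (1/3, 1, k + 7/2).
f must satisfy (1/3)·f(k+1) − (1)·f(k) = k + 7/2.
From deg A=0, deg B=0, deg C=1: d=1.
Match coefficients ⇒ f(k) = -3*(k + 4)/2.
So s_k = (B(k−1)f/C)·t_k = (-3*(k + 4)/(2*k + 7))·t_k = (-k - 4)/3**k.
Δs = (2*k + 7)/(3*3**k), as required.
Sum = s_(8) − s_(0); s_(8) = -4/2187, s_(0) = -4 ⇒ 8744/2187.

Σ = 8744/2187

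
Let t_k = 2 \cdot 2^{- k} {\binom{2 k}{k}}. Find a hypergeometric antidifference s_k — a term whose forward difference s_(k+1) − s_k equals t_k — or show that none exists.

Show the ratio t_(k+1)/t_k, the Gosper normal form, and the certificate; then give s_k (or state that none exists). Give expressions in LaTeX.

none (Gosper's algorithm certifies no s_k)

r(k) = (2*k + 1)/(k + 1) after simplifying.
Gosper form: A/B · C(k+1)/C(k) with A=2*k + 1, B=k + 1, C=1.
Key eq: (2*k + 1)·f(k+1) = (k)·f(k) + (1).
Degrees (1,1,0) ⇒ d ≤ -1.
d = -1 < 0 ⇒ no nonzero polynomial f; not summable.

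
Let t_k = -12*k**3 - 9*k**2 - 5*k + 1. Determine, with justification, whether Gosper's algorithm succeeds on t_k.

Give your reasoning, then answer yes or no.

Yes. s_k = k*(-3*k**3 + 3*k**2 - k + 2).

Compute t_(k+1)/t_k: get (12*k**3 + 45*k**2 + 59*k + 25)/(12*k**3 + 9*k**2 + 5*k - 1).
So A=1 and B=1, with C=k**3 + 3*k**2/4 + 5*k/12 - 1/12.
f must satisfy (1)·f(k+1) − (1)·f(k) = k**3 + 3*k**2/4 + 5*k/12 - 1/12.
deg f ≤ 4 (via 0,0,3).
Solve for f: f(k) = k*(3*k**3 - 3*k**2 + k - 2)/12 (degree 4 ≤ 4).
So s_k = (B(k−1)f/C)·t_k = (k*(3*k**3 - 3*k**2 + k - 2)/(12*k**3 + 9*k**2 + 5*k - 1))·t_k = k*(-3*k**3 + 3*k**2 - k + 2).
Check: Δs_k = -12*k**3 - 9*k**2 - 5*k + 1. ✓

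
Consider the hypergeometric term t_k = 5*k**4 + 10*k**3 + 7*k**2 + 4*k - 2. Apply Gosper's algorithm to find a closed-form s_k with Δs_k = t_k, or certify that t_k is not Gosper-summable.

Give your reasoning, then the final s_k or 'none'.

t_(k+1)/t_k = (5*k**4 + 30*k**3 + 67*k**2 + 68*k + 24)/(5*k**4 + 10*k**3 + 7*k**2 + 4*k - 2).
Factor: A=1; B=1; C=k**4 + 2*k**3 + 7*k**2/5 + 4*k/5 - 2/5.
Set up (1)·f(k+1) − (1)·f(k) − (k**4 + 2*k**3 + 7*k**2/5 + 4*k/5 - 2/5) = 0.
Degrees (0,0,4) ⇒ d ≤ 5.
Coefficient equations give f(k) = k*(k**4 - k**2 + k - 3)/5.
Certificate R = B(k−1)f/C = k*(k**4 - k**2 + k - 3)/(5*k**4 + 10*k**3 + 7*k**2 + 4*k - 2) gives s_k = k*(k**4 - k**2 + k - 3).
s_(k+1) − s_k = 5*k**4 + 10*k**3 + 7*k**2 + 4*k - 2 = t_k.

s_k = k*(k**4 - k**2 + k - 3)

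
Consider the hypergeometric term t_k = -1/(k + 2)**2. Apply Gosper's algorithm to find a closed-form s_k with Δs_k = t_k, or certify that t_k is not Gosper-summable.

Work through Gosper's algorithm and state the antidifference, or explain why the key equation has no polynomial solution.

no hypergeometric antidifference exists

t_(k+1)/t_k = (k + 2)**2/(k + 3)**2.
A = k**2 + 4*k + 4, B = k**2 + 6*k + 9, C = 1.
Set up (k**2 + 4*k + 4)·f(k+1) − (k**2 + 4*k + 4)·f(k) − (1) = 0.
d = 0 from the (2,2,0) case.
Generic f = c0 gives residual -1; -1 = 0 cannot hold, so t_k is not Gosper-summable.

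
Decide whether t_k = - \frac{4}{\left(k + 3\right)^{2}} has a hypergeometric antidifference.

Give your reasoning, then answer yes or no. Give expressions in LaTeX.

Ratio r(k) = (k + 3)**2/(k + 4)**2.
Normal form (A,B,C) = (k**2 + 6*k + 9, k**2 + 8*k + 16, 1).
Key eq: (k**2 + 6*k + 9)·f(k+1) = (k**2 + 6*k + 9)·f(k) + (1).
Bound: deg f ≤ 0.
Write f(k) = c0. Then LHS − RHS = -1, requiring -1 = 0: contradictory. No certificate.

No — key equation has no polynomial f.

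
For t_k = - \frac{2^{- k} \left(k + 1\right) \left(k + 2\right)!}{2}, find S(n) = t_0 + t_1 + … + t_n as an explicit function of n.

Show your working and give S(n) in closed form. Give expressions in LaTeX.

S(n) = 2 - \frac{2^{- n} \left(n + 3\right)!}{2}

Compute t_(k+1)/t_k: get (k + 2)*(k + 3)/(2*(k + 1)).
So A=k/2 + 3/2 and B=1, with C=k + 1.
Solve (k/2 + 3/2)·f(k+1) − (1)·f(k) = k + 1.
Bound: deg f ≤ 0.
A polynomial solution: f(k) = 2.
So s_k = (B(k−1)f/C)·t_k = (2/(k + 1))·t_k = -factorial(k + 2)/2**k.
s_(k+1) − s_k = -(k + 1)*factorial(k + 2)/(2*2**k) = t_k.
s_(n+1) = -2**(-n - 1)*factorial(n + 3) and s_(0) = -2, so S(n) = 2 - factorial(n + 3)/(2*2**n).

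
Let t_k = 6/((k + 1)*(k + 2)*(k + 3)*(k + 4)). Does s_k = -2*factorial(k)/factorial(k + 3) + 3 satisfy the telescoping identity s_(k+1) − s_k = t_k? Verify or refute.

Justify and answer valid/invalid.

Valid — Δs_k = t_k.

s_(k+1) = -2*factorial(k + 1)/factorial(k + 4) + 3
s_(k+1) − s_k = 6/((k + 1)*(k + 2)*(k + 3)*(k + 4))
(s_(k+1) − s_k) − t_k = 0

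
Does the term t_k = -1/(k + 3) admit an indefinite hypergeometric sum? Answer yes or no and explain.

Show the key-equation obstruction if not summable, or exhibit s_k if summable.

No; the coefficient equations for f are inconsistent.

r(k) = (k + 3)/(k + 4) after simplifying.
Gosper form: A/B · C(k+1)/C(k) with A=k + 3, B=k + 4, C=1.
Need (k + 3)·f(k+1) − (k + 3)·f(k) = 1.
d = 0 from the (1,1,0) case.
Generic f = c0 gives residual -1; -1 = 0 cannot hold, so t_k is not Gosper-summable.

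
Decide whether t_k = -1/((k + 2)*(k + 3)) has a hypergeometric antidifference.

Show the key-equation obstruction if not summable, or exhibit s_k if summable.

Yes. s_k = -k/(2*k + 4).

The ratio is (k + 2)/(k + 4).
Take A(k)=k + 2, B(k)=k + 4, C(k)=1.
Solve (k + 2)·f(k+1) − (k + 3)·f(k) = 1.
Bound: deg f ≤ 1.
Coefficient equations give f(k) = k/2.
So s_k = (B(k−1)f/C)·t_k = (k*(k + 3)/2)·t_k = -k/(2*k + 4).
s_(k+1) − s_k = -1/(k**2 + 5*k + 6) = t_k.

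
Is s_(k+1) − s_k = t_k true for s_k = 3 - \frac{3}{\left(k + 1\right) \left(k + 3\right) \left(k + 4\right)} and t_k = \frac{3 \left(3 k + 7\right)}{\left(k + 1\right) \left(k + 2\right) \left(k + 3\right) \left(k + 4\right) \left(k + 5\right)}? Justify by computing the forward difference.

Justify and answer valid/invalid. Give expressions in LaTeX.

s_(k+1) = 3 - 3/((k + 2)*(k + 4)*(k + 5))
s_(k+1) − s_k = 3*(3*k + 7)/(k**5 + 15*k**4 + 85*k**3 + 225*k**2 + 274*k + 120)
(s_(k+1) − s_k) − t_k = 0

valid; difference matches t_k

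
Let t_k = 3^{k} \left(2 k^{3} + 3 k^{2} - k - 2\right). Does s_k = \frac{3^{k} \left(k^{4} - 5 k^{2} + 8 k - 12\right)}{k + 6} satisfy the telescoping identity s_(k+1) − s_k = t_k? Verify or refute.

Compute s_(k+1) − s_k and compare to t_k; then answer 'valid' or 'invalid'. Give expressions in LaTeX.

s_(k+1) = 3**(k + 1)*(8*k + (k + 1)**4 - 5*(k + 1)**2 - 4)/(k + 7)
s_(k+1) − s_k = 3**k*(2*k**5 + 23*k**4 + 80*k**3 + 51*k**2 - 32*k - 60)/(k**2 + 13*k + 42)
(s_(k+1) − s_k) − t_k = 6*3**k*(-k**4 - 7*k**3 - 10*k**2 + 6*k + 4)/(k**2 + 13*k + 42)

Invalid: residual \frac{6 \cdot 3^{k} \left(- k^{4} - 7 k^{3} - 10 k^{2} + 6 k + 4\right)}{k^{2} + 13 k + 42} ≠ 0.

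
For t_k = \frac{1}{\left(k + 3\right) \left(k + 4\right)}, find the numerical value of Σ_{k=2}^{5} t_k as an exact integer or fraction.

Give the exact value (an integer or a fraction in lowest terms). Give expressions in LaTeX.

Σ = 4/45

Step 1: r(k) = (k + 3)/(k + 5).
Take A(k)=k + 3, B(k)=k + 5, C(k)=1.
f must satisfy (k + 3)·f(k+1) − (k + 4)·f(k) = 1.
From deg A=1, deg B=1, deg C=0: d=1.
Coefficient equations give f(k) = k/3.
Then R = B(k−1)f/C = k*(k + 4)/3, so s_k = R(k)·t_k = k/(3*(k + 3)).
Check: Δs_k = 1/(k**2 + 7*k + 12). ✓
Telescoping: Σ = s_(6) − s_(2) = 2/9 − (2/15) = 4/45.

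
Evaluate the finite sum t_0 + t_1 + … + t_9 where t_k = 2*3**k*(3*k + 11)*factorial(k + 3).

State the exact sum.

Ratio r(k) = 3*(k + 4)*(3*k + 14)/(3*k + 11).
Take A(k)=3*k + 12, B(k)=1, C(k)=k + 11/3.
Need (3*k + 12)·f(k+1) − (1)·f(k) = k + 11/3.
Degrees (1,0,1) ⇒ d ≤ 0.
Coefficient equations give f(k) = 1/3.
R(k) = B(k−1)·f(k)/C(k) = 1/(3*k + 11); s_k = R·t_k = 2*3**k*factorial(k + 3).
Check: Δs_k = 2*3**k*(3*k + 11)*factorial(k + 3). ✓
Σ_(k=0)^(9) t_k = s_(10) − s_(0) = 735398702438400 − (12) = 735398702438388.

Σ = 735398702438388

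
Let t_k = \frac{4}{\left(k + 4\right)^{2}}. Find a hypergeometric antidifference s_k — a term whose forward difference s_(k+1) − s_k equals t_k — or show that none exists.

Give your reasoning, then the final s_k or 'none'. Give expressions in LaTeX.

Ratio r(k) = (k + 4)**2/(k + 5)**2.
Take A(k)=k**2 + 8*k + 16, B(k)=k**2 + 10*k + 25, C(k)=1.
f must satisfy (k**2 + 8*k + 16)·f(k+1) − (k**2 + 8*k + 16)·f(k) = 1.
d = 0 from the (2,2,0) case.
f = c0 ⇒ A·f(k+1) − B(k−1)·f(k) − C = -1. The system {-1 = 0} is inconsistent; no antidifference.

none (Gosper's algorithm certifies no s_k)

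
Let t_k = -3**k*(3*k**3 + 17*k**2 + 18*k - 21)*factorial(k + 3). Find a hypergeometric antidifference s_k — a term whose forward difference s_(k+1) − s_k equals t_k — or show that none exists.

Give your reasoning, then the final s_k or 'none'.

s_k = -3**k*(k**2 - 3)*factorial(k + 3)

t_(k+1)/t_k = 3*(3*k**4 + 38*k**3 + 165*k**2 + 261*k + 68)/(3*k**3 + 17*k**2 + 18*k - 21).
Take A(k)=3*k + 12, B(k)=1, C(k)=k**3 + 17*k**2/3 + 6*k - 7.
Set up (3*k + 12)·f(k+1) − (1)·f(k) − (k**3 + 17*k**2/3 + 6*k - 7) = 0.
deg f ≤ 2 (via 1,0,3).
Solve for f: f(k) = (k**2 - 3)/3 (degree 2 ≤ 2).
Then R = B(k−1)f/C = (k**2 - 3)/(3*k**3 + 17*k**2 + 18*k - 21), so s_k = R(k)·t_k = -3**k*(k**2 - 3)*factorial(k + 3).
s_(k+1) − s_k = -3**k*(3*k**3 + 17*k**2 + 18*k - 21)*factorial(k + 3) = t_k.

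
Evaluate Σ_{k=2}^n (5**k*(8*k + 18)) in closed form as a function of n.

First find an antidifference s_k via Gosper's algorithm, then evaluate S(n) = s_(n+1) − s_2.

S(n) = 10*5**n*n + 20*5**n - 150

Step 1: r(k) = 5*(4*k + 13)/(4*k + 9).
Normal form (A,B,C) = (5, 1, k + 9/4).
Key eq: (5)·f(k+1) = (1)·f(k) + (k + 9/4).
Bound: deg f ≤ 1.
Coefficient equations give f(k) = (k + 1)/4.
So s_k = (B(k−1)f/C)·t_k = ((k + 1)/(4*k + 9))·t_k = 2*5**k*(k + 1).
Verify: 5**k*(8*k + 18) matches t_k.
s_(n+1) = 10*5**n*(n + 2) and s_(2) = 150, so S(n) = 10*5**n*n + 20*5**n - 150.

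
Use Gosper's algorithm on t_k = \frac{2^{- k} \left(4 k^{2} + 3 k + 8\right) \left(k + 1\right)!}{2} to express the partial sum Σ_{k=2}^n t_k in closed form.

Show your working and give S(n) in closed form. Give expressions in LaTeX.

S(n) = 2^{- n - 1} \left(- 21 \cdot 2^{n} + 4 n^{3} n! + 15 n^{2} n! + 17 n n! + 6 n!\right)

r(k) = (k + 2)*(3*k + 4*(k + 1)**2 + 11)/(2*(4*k**2 + 3*k + 8)) after simplifying.
Gosper form: A/B · C(k+1)/C(k) with A=k/2 + 1, B=1, C=k**2 + 3*k/4 + 2.
Set up (k/2 + 1)·f(k+1) − (1)·f(k) − (k**2 + 3*k/4 + 2) = 0.
d = 1 from the (1,0,2) case.
Match coefficients ⇒ f(k) = (4*k - 1)/2.
Then R = B(k−1)f/C = 2*(4*k - 1)/(4*k**2 + 3*k + 8), so s_k = R(k)·t_k = (4*k - 1)*factorial(k + 1)/2**k.
Verify: (4*k**2 + 3*k + 8)*factorial(k + 1)/(2*2**k) matches t_k.
Evaluate: s_(n+1) = 2**(-n - 1)*(4*n + 3)*factorial(n + 2); subtract s_(2) = 21/2 ⇒ S(n) = 2**(-n - 1)*(-21*2**n + 4*n**3*factorial(n) + 15*n**2*factorial(n) + 17*n*factorial(n) + 6*factorial(n)).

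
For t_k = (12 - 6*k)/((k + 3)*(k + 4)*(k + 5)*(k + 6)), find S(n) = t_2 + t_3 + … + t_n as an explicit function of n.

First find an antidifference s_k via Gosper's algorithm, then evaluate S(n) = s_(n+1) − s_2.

S(n) = (-n**3 - 15*n**2 + 52*n - 36)/(42*(n**3 + 15*n**2 + 74*n + 120))

The ratio is (k - 1)*(k + 3)/((k - 2)*(k + 7)).
Normal form (A,B,C) = (k + 3, k + 7, k - 2).
Need (k + 3)·f(k+1) − (k + 6)·f(k) = k - 2.
deg f ≤ 3 (via 1,1,1).
Coefficient equations give f(k) = -k*(k**2 + 12*k + 227)/360.
Then R = B(k−1)f/C = -k*(k + 6)*(k**2 + 12*k + 227)/(360*(k - 2)), so s_k = R(k)·t_k = k*(k**2 + 12*k + 227)/(60*(k + 3)*(k + 4)*(k + 5)).
Verify: 6*(2 - k)/(k**4 + 18*k**3 + 119*k**2 + 342*k + 360) matches t_k.
Evaluate: s_(n+1) = (n**3 + 15*n**2 + 254*n + 240)/(60*(n**3 + 15*n**2 + 74*n + 120)); subtract s_(2) = 17/420 ⇒ S(n) = (-n**3 - 15*n**2 + 52*n - 36)/(42*(n**3 + 15*n**2 + 74*n + 120)).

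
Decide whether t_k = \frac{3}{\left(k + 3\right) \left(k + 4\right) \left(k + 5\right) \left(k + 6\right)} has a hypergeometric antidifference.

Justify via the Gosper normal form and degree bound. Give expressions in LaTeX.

Yes. s_k = \frac{k \left(k^{2} + 12 k + 47\right)}{60 \left(k + 3\right) \left(k + 4\right) \left(k + 5\right)}.

Ratio r(k) = (k + 3)/(k + 7).
So A=k + 3 and B=k + 7, with C=1.
f must satisfy (k + 3)·f(k+1) − (k + 6)·f(k) = 1.
d = 3 from the (1,1,0) case.
Solving with deg f ≤ 3: f(k) = k*(k**2 + 12*k + 47)/180.
R(k) = B(k−1)·f(k)/C(k) = k*(k + 6)*(k**2 + 12*k + 47)/180; s_k = R·t_k = k*(k**2 + 12*k + 47)/(60*(k + 3)*(k + 4)*(k + 5)).
s_(k+1) − s_k = 3/(k**4 + 18*k**3 + 119*k**2 + 342*k + 360) = t_k.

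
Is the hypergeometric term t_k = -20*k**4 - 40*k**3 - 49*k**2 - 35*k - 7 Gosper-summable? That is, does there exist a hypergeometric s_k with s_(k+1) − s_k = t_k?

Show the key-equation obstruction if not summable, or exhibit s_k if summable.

Ratio r(k) = (20*k**4 + 120*k**3 + 289*k**2 + 333*k + 151)/(20*k**4 + 40*k**3 + 49*k**2 + 35*k + 7).
Normal form (A,B,C) = (1, 1, k**4 + 2*k**3 + 49*k**2/20 + 7*k/4 + 7/20).
Set up (1)·f(k+1) − (1)·f(k) − (k**4 + 2*k**3 + 49*k**2/20 + 7*k/4 + 7/20) = 0.
Bound: deg f ≤ 5.
A polynomial solution: f(k) = k*(4*k**4 + 3*k**2 + 3*k - 3)/20.
Get s_k = R·t_k = k*(-4*k**4 - 3*k**2 - 3*k + 3) with R(k) = B(k−1)f(k)/C(k) = k*(4*k**4 + 3*k**2 + 3*k - 3)/(20*k**4 + 40*k**3 + 49*k**2 + 35*k + 7).
Δs = -20*k**4 - 40*k**3 - 49*k**2 - 35*k - 7, as required.

Yes. s_k = k*(-4*k**4 - 3*k**2 - 3*k + 3).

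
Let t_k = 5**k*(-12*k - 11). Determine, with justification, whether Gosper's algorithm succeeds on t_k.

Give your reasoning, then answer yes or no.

t_(k+1)/t_k = 5*(12*k + 23)/(12*k + 11).
A = 5, B = 1, C = k + 11/12.
f must satisfy (5)·f(k+1) − (1)·f(k) = k + 11/12.
From deg A=0, deg B=0, deg C=1: d=1.
Solving with deg f ≤ 1: f(k) = (3*k - 1)/12.
R(k) = B(k−1)·f(k)/C(k) = (3*k - 1)/(12*k + 11); s_k = R·t_k = 5**k*(1 - 3*k).
Check: Δs_k = 5**k*(-12*k - 11). ✓

Yes. s_k = 5**k*(1 - 3*k).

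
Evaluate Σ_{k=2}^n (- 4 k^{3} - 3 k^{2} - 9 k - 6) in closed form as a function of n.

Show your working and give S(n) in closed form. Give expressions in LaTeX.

Step 1: r(k) = (4*k**3 + 15*k**2 + 27*k + 22)/(4*k**3 + 3*k**2 + 9*k + 6).
Normal form (A,B,C) = (1, 1, k**3 + 3*k**2/4 + 9*k/4 + 3/2).
Need (1)·f(k+1) − (1)·f(k) = k**3 + 3*k**2/4 + 9*k/4 + 3/2.
d = 4 from the (0,0,3) case.
A polynomial solution: f(k) = k*(k**3 - k**2 + 4*k + 2)/4.
R(k) = B(k−1)·f(k)/C(k) = k*(k**3 - k**2 + 4*k + 2)/(4*k**3 + 3*k**2 + 9*k + 6); s_k = R·t_k = k*(-k**3 + k**2 - 4*k - 2).
s_(k+1) − s_k = -4*k**3 - 3*k**2 - 9*k - 6 = t_k.
Evaluate: s_(n+1) = -n**4 - 3*n**3 - 7*n**2 - 11*n - 6; subtract s_(2) = -28 ⇒ S(n) = -n**4 - 3*n**3 - 7*n**2 - 11*n + 22.

S(n) = - n^{4} - 3 n^{3} - 7 n^{2} - 11 n + 22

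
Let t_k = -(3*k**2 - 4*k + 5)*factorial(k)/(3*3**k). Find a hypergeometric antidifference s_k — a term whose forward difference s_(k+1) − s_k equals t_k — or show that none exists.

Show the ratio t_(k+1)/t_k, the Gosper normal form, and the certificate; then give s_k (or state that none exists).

The ratio is (k + 1)*(-4*k + 3*(k + 1)**2 + 1)/(3*(3*k**2 - 4*k + 5)).
Gosper form: A/B · C(k+1)/C(k) with A=k/3 + 1/3, B=1, C=k**2 - 4*k/3 + 5/3.
Need (k/3 + 1/3)·f(k+1) − (1)·f(k) = k**2 - 4*k/3 + 5/3.
From deg A=1, deg B=0, deg C=2: d=1.
A polynomial solution: f(k) = 3*k - 1.
Then R = B(k−1)f/C = 3*(3*k - 1)/(3*k**2 - 4*k + 5), so s_k = R(k)·t_k = -(3*k - 1)*factorial(k)/3**k.
Δs = -(3*k**2 - 4*k + 5)*factorial(k)/(3*3**k), as required.

s_k = -(3*k - 1)*factorial(k)/3**k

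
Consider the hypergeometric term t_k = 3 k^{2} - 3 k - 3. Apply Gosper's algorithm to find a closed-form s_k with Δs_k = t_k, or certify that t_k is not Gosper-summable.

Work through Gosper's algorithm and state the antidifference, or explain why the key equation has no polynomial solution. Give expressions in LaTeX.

s_k = k \left(k^{2} - 3 k - 1\right)

Ratio r(k) = (k**2 + k - 1)/(k**2 - k - 1).
A = 1, B = 1, C = k**2 - k - 1.
Key eq: (1)·f(k+1) = (1)·f(k) + (k**2 - k - 1).
Degrees (0,0,2) ⇒ d ≤ 3.
A polynomial solution: f(k) = k*(k**2 - 3*k - 1)/3.
R(k) = B(k−1)·f(k)/C(k) = k*(k**2 - 3*k - 1)/(3*(k**2 - k - 1)); s_k = R·t_k = k*(k**2 - 3*k - 1).
Verify: 3*k**2 - 3*k - 3 matches t_k.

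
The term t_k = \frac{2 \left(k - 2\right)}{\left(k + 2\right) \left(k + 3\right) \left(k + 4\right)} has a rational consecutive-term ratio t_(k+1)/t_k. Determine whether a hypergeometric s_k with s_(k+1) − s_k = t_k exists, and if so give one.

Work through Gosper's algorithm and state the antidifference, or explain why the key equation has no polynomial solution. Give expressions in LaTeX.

Step 1: r(k) = (k - 1)*(k + 2)/((k - 2)*(k + 5)).
Take A(k)=k + 2, B(k)=k + 5, C(k)=k - 2.
f must satisfy (k + 2)·f(k+1) − (k + 4)·f(k) = k - 2.
Bound: deg f ≤ 2.
A polynomial solution: f(k) = -k.
Certificate R = B(k−1)f/C = -k*(k + 4)/(k - 2) gives s_k = -2*k/((k + 2)*(k + 3)).
Verify: 2*(k - 2)/(k**3 + 9*k**2 + 26*k + 24) matches t_k.

s_k = - \frac{2 k}{\left(k + 2\right) \left(k + 3\right)}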